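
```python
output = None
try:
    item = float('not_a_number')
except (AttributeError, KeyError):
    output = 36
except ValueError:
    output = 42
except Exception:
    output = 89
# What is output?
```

Step-by-step execution trace:
1. `item = float('not_a_number')` raises ValueError.
2. `except (AttributeError, KeyError)` does not match ValueError; skipped.
3. `except ValueError` matches (exact type match) → output = 42.
4. `except Exception` is not reached.
Result: 42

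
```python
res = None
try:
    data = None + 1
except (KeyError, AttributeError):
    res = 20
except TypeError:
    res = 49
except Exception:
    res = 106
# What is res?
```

Step-by-step execution trace:
1. `data = None + 1` raises TypeError.
2. `except (KeyError, AttributeError)` does not match TypeError; skipped.
3. `except TypeError` matches (exact type match) → res = 49.
4. `except Exception` is not reached.
Result: 49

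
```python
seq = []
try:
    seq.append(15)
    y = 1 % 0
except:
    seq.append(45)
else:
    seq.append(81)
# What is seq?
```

Step-by-step execution trace:
1. try: `seq.append(15)` → seq = [15].
2. `y = 1 % 0` raises ZeroDivisionError.
3. bare `except` matches → `seq.append(45)` → seq = [15, 45].
4. `else` is skipped (an exception was raised).
Result: [15, 45]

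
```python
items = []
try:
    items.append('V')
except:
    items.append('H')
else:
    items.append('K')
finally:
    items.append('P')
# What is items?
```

Step-by-step execution trace:
1. try: `items.append('V')` → items = ['V']. No exception raised.
2. `except` is skipped.
3. `else` runs: `items.append('K')` → items = ['V', 'K'].
4. `finally` always runs: `items.append('P')` → items = ['V', 'K', 'P'].
Result: ['V', 'K', 'P']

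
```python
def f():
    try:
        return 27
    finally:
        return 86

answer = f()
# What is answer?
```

Step-by-step execution trace:
1. `f()` enters try: `return 27` sets pending return value 27.
2. Before returning, `finally: return 86` runs and overrides the pending return.
3. f() returns 86 → answer = 86.
Result: 86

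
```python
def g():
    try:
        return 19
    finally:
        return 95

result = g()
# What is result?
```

Step-by-step execution trace:
1. `g()` enters try: `return 19` sets pending return value 19.
2. Before returning, `finally: return 95` runs and overrides the pending return.
3. g() returns 95 → result = 95.
Result: 95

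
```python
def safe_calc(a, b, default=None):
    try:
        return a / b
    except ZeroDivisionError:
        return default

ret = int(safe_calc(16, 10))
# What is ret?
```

Step-by-step execution trace:
1. `safe_calc(16, 10)` enters try: `return 16 / 10` → returns 1.6. No exception raised.
2. `except ZeroDivisionError` is skipped.
3. `int(1.6)` → 1 → ret = 1.
Result: 1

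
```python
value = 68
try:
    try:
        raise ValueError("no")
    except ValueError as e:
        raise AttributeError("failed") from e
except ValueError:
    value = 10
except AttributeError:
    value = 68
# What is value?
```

Step-by-step execution trace:
1. Inner try raises ValueError; inner `except ValueError as e` catches it.
2. `raise AttributeError(...) from e` raises AttributeError (ValueError is attached as __cause__, but only AttributeError is active).
3. Outer `except ValueError` does not match AttributeError; skipped.
4. Outer `except AttributeError` matches → value = 68.
Result: 68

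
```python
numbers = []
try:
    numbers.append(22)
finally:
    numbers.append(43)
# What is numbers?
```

Step-by-step execution trace:
1. try: `numbers.append(22)` → numbers = [22].
2. The try body completes without raising.
3. finally always runs: `numbers.append(43)` → numbers = [22, 43].
Result: [22, 43]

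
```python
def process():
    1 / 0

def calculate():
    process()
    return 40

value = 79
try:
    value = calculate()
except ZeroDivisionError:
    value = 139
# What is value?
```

Step-by-step execution trace:
1. value starts at 79.
2. try: `calculate()` calls `process()`.
3. `process()` evaluates `1 / 0`, which raises ZeroDivisionError; it propagates through calculate (uncaught).
4. `return 40` in calculate is not reached; the assignment to value does not complete.
5. `except ZeroDivisionError` matches → value = 139.
Result: 139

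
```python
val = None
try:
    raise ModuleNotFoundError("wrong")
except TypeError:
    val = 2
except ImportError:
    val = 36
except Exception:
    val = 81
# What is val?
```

Step-by-step execution trace:
1. `raise ModuleNotFoundError(...)` raises ModuleNotFoundError.
2. `except TypeError` does not match (ModuleNotFoundError is not a subclass of TypeError); skipped.
3. `except ImportError` matches (ModuleNotFoundError is a subclass of ImportError) → val = 36.
4. `except Exception` is not reached.
Result: 36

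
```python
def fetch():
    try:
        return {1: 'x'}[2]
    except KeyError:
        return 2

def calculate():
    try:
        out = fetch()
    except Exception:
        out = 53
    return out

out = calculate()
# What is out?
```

Step-by-step execution trace:
1. `calculate()` calls `fetch()`.
2. In fetch: `{1: 'x'}[2]` raises KeyError; `except KeyError` catches it → returns 2.
3. In calculate: `out = fetch()` → out = 2. No exception reaches calculate.
4. `except Exception` is skipped; calculate returns 2.
5. out = 2.
Result: 2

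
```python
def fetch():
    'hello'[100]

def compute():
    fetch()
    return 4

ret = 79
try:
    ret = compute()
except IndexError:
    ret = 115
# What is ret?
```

Step-by-step execution trace:
1. ret starts at 79.
2. try: `compute()` calls `fetch()`.
3. `fetch()` evaluates `'hello'[100]`, which raises IndexError; it propagates through compute (uncaught).
4. `return 4` in compute is not reached; the assignment to ret does not complete.
5. `except IndexError` matches → ret = 115.
Result: 115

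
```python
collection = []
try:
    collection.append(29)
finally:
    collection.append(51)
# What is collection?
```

Step-by-step execution trace:
1. try: `collection.append(29)` → collection = [29].
2. The try body completes without raising.
3. finally always runs: `collection.append(51)` → collection = [29, 51].
Result: [29, 51]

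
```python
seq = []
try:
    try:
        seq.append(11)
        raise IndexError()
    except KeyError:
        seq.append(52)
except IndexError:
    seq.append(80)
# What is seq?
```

Step-by-step execution trace:
1. Inner try: `seq.append(11)` → seq = [11].
2. `raise IndexError()` raises IndexError.
3. Inner `except KeyError` does not match IndexError; exception propagates to outer try.
4. Outer `except IndexError` matches → `seq.append(80)` → seq = [11, 80].
Result: [11, 80]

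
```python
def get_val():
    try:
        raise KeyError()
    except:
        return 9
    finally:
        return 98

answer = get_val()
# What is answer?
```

Step-by-step execution trace:
1. `get_val()` enters try: `raise KeyError()` raises KeyError.
2. bare `except` matches → `return 9` sets pending return value 9.
3. Before returning, `finally: return 98` runs and overrides the pending return.
4. get_val() returns 98 → answer = 98.
Result: 98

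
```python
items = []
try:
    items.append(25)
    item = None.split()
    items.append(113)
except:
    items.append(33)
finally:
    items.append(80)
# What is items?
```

Step-by-step execution trace:
1. try: `items.append(25)` → items = [25].
2. `item = None.split()` raises AttributeError; `items.append(113)` is not reached.
3. bare `except` matches → `items.append(33)` → items = [25, 33].
4. finally always runs: `items.append(80)` → items = [25, 33, 80].
Result: [25, 33, 80]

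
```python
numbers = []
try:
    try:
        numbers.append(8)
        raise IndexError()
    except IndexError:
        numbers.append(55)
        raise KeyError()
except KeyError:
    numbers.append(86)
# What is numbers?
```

Step-by-step execution trace:
1. Inner try: `numbers.append(8)` → numbers = [8].
2. `raise IndexError()` raises IndexError.
3. Inner `except IndexError` matches → `numbers.append(55)` → numbers = [8, 55].
4. `raise KeyError()` raises KeyError; propagates to outer try.
5. Outer `except KeyError` matches → `numbers.append(86)` → numbers = [8, 55, 86].
Result: [8, 55, 86]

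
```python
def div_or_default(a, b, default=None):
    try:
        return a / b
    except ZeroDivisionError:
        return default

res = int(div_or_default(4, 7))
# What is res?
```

Step-by-step execution trace:
1. `div_or_default(4, 7)` enters try: `return 4 / 7` → returns 0.5714285714285714. No exception raised.
2. `except ZeroDivisionError` is skipped.
3. `int(0.5714285714285714)` → 0 → res = 0.
Result: 0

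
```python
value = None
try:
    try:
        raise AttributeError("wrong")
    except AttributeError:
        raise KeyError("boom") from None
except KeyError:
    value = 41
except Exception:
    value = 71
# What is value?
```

Step-by-step execution trace:
1. Inner try raises AttributeError; inner `except AttributeError` catches it.
2. `raise KeyError(...) from None` raises KeyError (from None suppresses __context__, but the active exception is still KeyError).
3. Outer `except KeyError` matches → value = 41.
4. `except Exception` is not reached.
Result: 41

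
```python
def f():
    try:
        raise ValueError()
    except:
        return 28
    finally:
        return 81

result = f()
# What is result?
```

Step-by-step execution trace:
1. `f()` enters try: `raise ValueError()` raises ValueError.
2. bare `except` matches → `return 28` sets pending return value 28.
3. Before returning, `finally: return 81` runs and overrides the pending return.
4. f() returns 81 → result = 81.
Result: 81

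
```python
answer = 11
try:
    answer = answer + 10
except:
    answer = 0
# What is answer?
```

Step-by-step execution trace:
1. answer starts at 11.
2. try: `answer = answer + 10` → answer = 21. No exception raised.
3. `except` is skipped.
Result: 21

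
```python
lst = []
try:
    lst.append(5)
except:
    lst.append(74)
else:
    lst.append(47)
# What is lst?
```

Step-by-step execution trace:
1. try: `lst.append(5)` → lst = [5]. No exception raised.
2. `except` is skipped.
3. `else` runs (try completed without exception): `lst.append(47)` → lst = [5, 47].
Result: [5, 47]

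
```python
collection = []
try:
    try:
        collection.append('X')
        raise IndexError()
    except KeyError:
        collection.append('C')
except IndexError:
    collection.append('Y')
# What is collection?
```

Step-by-step execution trace:
1. Inner try: `collection.append('X')` → collection = ['X'].
2. `raise IndexError()` raises IndexError.
3. Inner `except KeyError` does not match IndexError; exception propagates to outer try.
4. Outer `except IndexError` matches → `collection.append('Y')` → collection = ['X', 'Y'].
Result: ['X', 'Y']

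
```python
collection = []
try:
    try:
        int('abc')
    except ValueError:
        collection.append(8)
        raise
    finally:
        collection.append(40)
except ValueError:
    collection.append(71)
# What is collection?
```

Step-by-step execution trace:
1. Inner try: `int('abc')` raises ValueError.
2. Inner `except ValueError` matches → `collection.append(8)` → collection = [8].
3. bare `raise` re-raises ValueError.
4. Inner `finally` runs during unwinding: `collection.append(40)` → collection = [8, 40].
5. Outer `except ValueError` matches → `collection.append(71)` → collection = [8, 40, 71].
Result: [8, 40, 71]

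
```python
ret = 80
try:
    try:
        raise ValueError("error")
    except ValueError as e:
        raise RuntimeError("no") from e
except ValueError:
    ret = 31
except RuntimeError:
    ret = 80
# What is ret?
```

Step-by-step execution trace:
1. Inner try raises ValueError; inner `except ValueError as e` catches it.
2. `raise RuntimeError(...) from e` raises RuntimeError (ValueError is attached as __cause__, but only RuntimeError is active).
3. Outer `except ValueError` does not match RuntimeError; skipped.
4. Outer `except RuntimeError` matches → ret = 80.
Result: 80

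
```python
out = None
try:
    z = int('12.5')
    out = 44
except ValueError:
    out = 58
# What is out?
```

Step-by-step execution trace:
1. `z = int('12.5')` raises ValueError.
2. `out = 44` is not reached.
3. `except ValueError` matches → out = 58.
Result: 58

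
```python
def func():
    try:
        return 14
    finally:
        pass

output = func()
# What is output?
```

Step-by-step execution trace:
1. `func()` enters try: `return 14` sets pending return value 14.
2. Before returning, `finally: pass` runs (no effect).
3. func() returns 14 → output = 14.
Result: 14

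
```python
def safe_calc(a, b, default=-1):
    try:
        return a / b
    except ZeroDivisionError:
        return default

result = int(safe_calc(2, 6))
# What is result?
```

Step-by-step execution trace:
1. `safe_calc(2, 6)` enters try: `return 2 / 6` → returns 0.3333333333333333. No exception raised.
2. `except ZeroDivisionError` is skipped.
3. `int(0.3333333333333333)` → 0 → result = 0.
Result: 0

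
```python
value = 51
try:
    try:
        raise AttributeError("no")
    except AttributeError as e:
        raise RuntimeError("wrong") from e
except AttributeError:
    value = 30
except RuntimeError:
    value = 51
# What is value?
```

Step-by-step execution trace:
1. Inner try raises AttributeError; inner `except AttributeError as e` catches it.
2. `raise RuntimeError(...) from e` raises RuntimeError (AttributeError is attached as __cause__, but only RuntimeError is active).
3. Outer `except AttributeError` does not match RuntimeError; skipped.
4. Outer `except RuntimeError` matches → value = 51.
Result: 51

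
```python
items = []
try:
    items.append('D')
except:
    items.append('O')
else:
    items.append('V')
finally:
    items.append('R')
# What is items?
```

Step-by-step execution trace:
1. try: `items.append('D')` → items = ['D']. No exception raised.
2. `except` is skipped.
3. `else` runs: `items.append('V')` → items = ['D', 'V'].
4. `finally` always runs: `items.append('R')` → items = ['D', 'V', 'R'].
Result: ['D', 'V', 'R']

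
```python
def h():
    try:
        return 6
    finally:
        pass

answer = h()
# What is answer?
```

Step-by-step execution trace:
1. `h()` enters try: `return 6` sets pending return value 6.
2. Before returning, `finally: pass` runs (no effect).
3. h() returns 6 → answer = 6.
Result: 6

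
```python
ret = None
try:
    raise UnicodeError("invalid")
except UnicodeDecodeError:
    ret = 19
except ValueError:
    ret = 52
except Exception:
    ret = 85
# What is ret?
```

Step-by-step execution trace:
1. `raise UnicodeError(...)` raises UnicodeError.
2. `except UnicodeDecodeError` does not match (UnicodeError is not a subclass of UnicodeDecodeError); skipped.
3. `except ValueError` matches (UnicodeError is a subclass of ValueError) → ret = 52.
4. `except Exception` is not reached.
Result: 52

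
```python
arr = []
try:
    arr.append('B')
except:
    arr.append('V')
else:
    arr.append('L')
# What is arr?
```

Step-by-step execution trace:
1. try: `arr.append('B')` → arr = ['B']. No exception raised.
2. `except` is skipped.
3. `else` runs (try completed without exception): `arr.append('L')` → arr = ['B', 'L'].
Result: ['B', 'L']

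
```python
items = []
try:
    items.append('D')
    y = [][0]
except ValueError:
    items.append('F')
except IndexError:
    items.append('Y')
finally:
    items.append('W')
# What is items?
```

Step-by-step execution trace:
1. try: `items.append('D')` → items = ['D'].
2. `y = [][0]` raises IndexError.
3. `except ValueError` does not match IndexError; skipped.
4. `except IndexError` matches → `items.append('Y')` → items = ['D', 'Y'].
5. finally always runs: `items.append('W')` → items = ['D', 'Y', 'W'].
Result: ['D', 'Y', 'W']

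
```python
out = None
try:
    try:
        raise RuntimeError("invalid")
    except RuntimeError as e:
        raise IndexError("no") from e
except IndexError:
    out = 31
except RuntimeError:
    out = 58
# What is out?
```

Step-by-step execution trace:
1. Inner try raises RuntimeError; inner `except RuntimeError as e` catches it.
2. `raise IndexError(...) from e` raises IndexError (RuntimeError is attached as __cause__, but only IndexError is active).
3. Outer `except IndexError` matches → out = 31.
4. `except RuntimeError` is not reached.
Result: 31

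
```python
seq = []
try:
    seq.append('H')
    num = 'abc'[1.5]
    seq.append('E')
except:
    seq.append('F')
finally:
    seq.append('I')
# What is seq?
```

Step-by-step execution trace:
1. try: `seq.append('H')` → seq = ['H'].
2. `num = 'abc'[1.5]` raises TypeError; `seq.append('E')` is not reached.
3. bare `except` matches → `seq.append('F')` → seq = ['H', 'F'].
4. finally always runs: `seq.append('I')` → seq = ['H', 'F', 'I'].
Result: ['H', 'F', 'I']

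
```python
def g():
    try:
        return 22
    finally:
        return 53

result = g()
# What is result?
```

Step-by-step execution trace:
1. `g()` enters try: `return 22` sets pending return value 22.
2. Before returning, `finally: return 53` runs and overrides the pending return.
3. g() returns 53 → result = 53.
Result: 53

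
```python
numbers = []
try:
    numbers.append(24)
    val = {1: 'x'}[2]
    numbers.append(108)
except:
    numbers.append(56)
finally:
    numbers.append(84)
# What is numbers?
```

Step-by-step execution trace:
1. try: `numbers.append(24)` → numbers = [24].
2. `val = {1: 'x'}[2]` raises KeyError; `numbers.append(108)` is not reached.
3. bare `except` matches → `numbers.append(56)` → numbers = [24, 56].
4. finally always runs: `numbers.append(84)` → numbers = [24, 56, 84].
Result: [24, 56, 84]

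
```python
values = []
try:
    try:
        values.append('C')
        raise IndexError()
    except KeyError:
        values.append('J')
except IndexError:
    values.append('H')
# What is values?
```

Step-by-step execution trace:
1. Inner try: `values.append('C')` → values = ['C'].
2. `raise IndexError()` raises IndexError.
3. Inner `except KeyError` does not match IndexError; exception propagates to outer try.
4. Outer `except IndexError` matches → `values.append('H')` → values = ['C', 'H'].
Result: ['C', 'H']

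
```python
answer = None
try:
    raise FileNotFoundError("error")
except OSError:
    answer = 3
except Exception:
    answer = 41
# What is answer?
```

Step-by-step execution trace:
1. `raise FileNotFoundError(...)` raises FileNotFoundError.
2. `except OSError` matches (FileNotFoundError is a subclass of OSError) → answer = 3.
3. `except Exception` is not reached.
Result: 3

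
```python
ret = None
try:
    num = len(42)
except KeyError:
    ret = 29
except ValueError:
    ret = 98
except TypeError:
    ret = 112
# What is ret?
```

Step-by-step execution trace:
1. `num = len(42)` raises TypeError.
2. `except KeyError` does not match TypeError; skipped.
3. `except ValueError` does not match TypeError; skipped.
4. `except TypeError` matches → ret = 112.
Result: 112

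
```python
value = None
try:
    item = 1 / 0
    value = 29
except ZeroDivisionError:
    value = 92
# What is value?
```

Step-by-step execution trace:
1. `item = 1 / 0` raises ZeroDivisionError.
2. `value = 29` is not reached.
3. `except ZeroDivisionError` matches → value = 92.
Result: 92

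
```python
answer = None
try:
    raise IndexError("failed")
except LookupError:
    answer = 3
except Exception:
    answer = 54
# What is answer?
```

Step-by-step execution trace:
1. `raise IndexError(...)` raises IndexError.
2. `except LookupError` matches (IndexError is a subclass of LookupError) → answer = 3.
3. `except Exception` is not reached.
Result: 3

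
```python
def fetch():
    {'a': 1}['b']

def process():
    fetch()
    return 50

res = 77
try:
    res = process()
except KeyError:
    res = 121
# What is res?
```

Step-by-step execution trace:
1. res starts at 77.
2. try: `process()` calls `fetch()`.
3. `fetch()` evaluates `{'a': 1}['b']`, which raises KeyError; it propagates through process (uncaught).
4. `return 50` in process is not reached; the assignment to res does not complete.
5. `except KeyError` matches → res = 121.
Result: 121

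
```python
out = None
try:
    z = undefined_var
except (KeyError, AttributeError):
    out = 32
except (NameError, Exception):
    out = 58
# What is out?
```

Step-by-step execution trace:
1. `z = undefined_var` raises NameError.
2. `except (KeyError, AttributeError)` does not match NameError; skipped.
3. `except (NameError, Exception)` matches (NameError is in the tuple) → out = 58.
Result: 58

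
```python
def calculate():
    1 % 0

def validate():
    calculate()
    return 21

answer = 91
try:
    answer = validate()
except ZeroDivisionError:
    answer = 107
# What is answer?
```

Step-by-step execution trace:
1. answer starts at 91.
2. try: `validate()` calls `calculate()`.
3. `calculate()` evaluates `1 % 0`, which raises ZeroDivisionError; it propagates through validate (uncaught).
4. `return 21` in validate is not reached; the assignment to answer does not complete.
5. `except ZeroDivisionError` matches → answer = 107.
Result: 107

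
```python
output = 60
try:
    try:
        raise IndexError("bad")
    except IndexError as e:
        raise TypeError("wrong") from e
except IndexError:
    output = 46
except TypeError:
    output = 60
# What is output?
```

Step-by-step execution trace:
1. Inner try raises IndexError; inner `except IndexError as e` catches it.
2. `raise TypeError(...) from e` raises TypeError (IndexError is attached as __cause__, but only TypeError is active).
3. Outer `except IndexError` does not match TypeError; skipped.
4. Outer `except TypeError` matches → output = 60.
Result: 60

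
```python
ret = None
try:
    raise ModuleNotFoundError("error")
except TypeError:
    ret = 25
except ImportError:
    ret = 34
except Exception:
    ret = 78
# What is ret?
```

Step-by-step execution trace:
1. `raise ModuleNotFoundError(...)` raises ModuleNotFoundError.
2. `except TypeError` does not match (ModuleNotFoundError is not a subclass of TypeError); skipped.
3. `except ImportError` matches (ModuleNotFoundError is a subclass of ImportError) → ret = 34.
4. `except Exception` is not reached.
Result: 34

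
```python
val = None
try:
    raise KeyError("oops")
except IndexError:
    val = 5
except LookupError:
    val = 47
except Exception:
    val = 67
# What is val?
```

Step-by-step execution trace:
1. `raise KeyError(...)` raises KeyError.
2. `except IndexError` does not match (KeyError is not a subclass of IndexError); skipped.
3. `except LookupError` matches (KeyError is a subclass of LookupError) → val = 47.
4. `except Exception` is not reached.
Result: 47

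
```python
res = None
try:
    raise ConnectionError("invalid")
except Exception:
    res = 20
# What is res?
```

Step-by-step execution trace:
1. `raise ConnectionError(...)` raises ConnectionError.
2. `except Exception` matches (ConnectionError is a subclass of Exception) → res = 20.
Result: 20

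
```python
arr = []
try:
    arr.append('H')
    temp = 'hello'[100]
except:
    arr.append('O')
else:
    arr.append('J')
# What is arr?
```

Step-by-step execution trace:
1. try: `arr.append('H')` → arr = ['H'].
2. `temp = 'hello'[100]` raises IndexError.
3. bare `except` matches → `arr.append('O')` → arr = ['H', 'O'].
4. `else` is skipped (an exception was raised).
Result: ['H', 'O']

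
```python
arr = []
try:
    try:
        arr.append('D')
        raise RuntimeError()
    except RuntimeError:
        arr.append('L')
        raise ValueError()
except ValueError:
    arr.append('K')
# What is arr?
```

Step-by-step execution trace:
1. Inner try: `arr.append('D')` → arr = ['D'].
2. `raise RuntimeError()` raises RuntimeError.
3. Inner `except RuntimeError` matches → `arr.append('L')` → arr = ['D', 'L'].
4. `raise ValueError()` raises ValueError; propagates to outer try.
5. Outer `except ValueError` matches → `arr.append('K')` → arr = ['D', 'L', 'K'].
Result: ['D', 'L', 'K']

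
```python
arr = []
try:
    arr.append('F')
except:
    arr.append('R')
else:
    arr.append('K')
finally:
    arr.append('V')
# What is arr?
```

Step-by-step execution trace:
1. try: `arr.append('F')` → arr = ['F']. No exception raised.
2. `except` is skipped.
3. `else` runs: `arr.append('K')` → arr = ['F', 'K'].
4. `finally` always runs: `arr.append('V')` → arr = ['F', 'K', 'V'].
Result: ['F', 'K', 'V']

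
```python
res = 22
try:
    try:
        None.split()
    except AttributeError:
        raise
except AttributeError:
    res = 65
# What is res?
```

Step-by-step execution trace:
1. Inner try: `None.split()` raises AttributeError.
2. Inner `except AttributeError` matches; bare `raise` re-raises the same AttributeError.
3. Outer `except AttributeError` matches → res = 65.
Result: 65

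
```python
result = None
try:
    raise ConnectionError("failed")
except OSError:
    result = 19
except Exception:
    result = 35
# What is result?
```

Step-by-step execution trace:
1. `raise ConnectionError(...)` raises ConnectionError.
2. `except OSError` matches (ConnectionError is a subclass of OSError) → result = 19.
3. `except Exception` is not reached.
Result: 19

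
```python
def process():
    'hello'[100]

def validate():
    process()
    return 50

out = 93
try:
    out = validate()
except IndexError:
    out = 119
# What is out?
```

Step-by-step execution trace:
1. out starts at 93.
2. try: `validate()` calls `process()`.
3. `process()` evaluates `'hello'[100]`, which raises IndexError; it propagates through validate (uncaught).
4. `return 50` in validate is not reached; the assignment to out does not complete.
5. `except IndexError` matches → out = 119.
Result: 119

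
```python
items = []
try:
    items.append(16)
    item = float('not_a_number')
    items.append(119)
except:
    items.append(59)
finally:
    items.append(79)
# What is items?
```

Step-by-step execution trace:
1. try: `items.append(16)` → items = [16].
2. `item = float('not_a_number')` raises ValueError; `items.append(119)` is not reached.
3. bare `except` matches → `items.append(59)` → items = [16, 59].
4. finally always runs: `items.append(79)` → items = [16, 59, 79].
Result: [16, 59, 79]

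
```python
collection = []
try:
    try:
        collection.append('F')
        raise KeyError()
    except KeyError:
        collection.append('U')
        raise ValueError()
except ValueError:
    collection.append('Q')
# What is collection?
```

Step-by-step execution trace:
1. Inner try: `collection.append('F')` → collection = ['F'].
2. `raise KeyError()` raises KeyError.
3. Inner `except KeyError` matches → `collection.append('U')` → collection = ['F', 'U'].
4. `raise ValueError()` raises ValueError; propagates to outer try.
5. Outer `except ValueError` matches → `collection.append('Q')` → collection = ['F', 'U', 'Q'].
Result: ['F', 'U', 'Q']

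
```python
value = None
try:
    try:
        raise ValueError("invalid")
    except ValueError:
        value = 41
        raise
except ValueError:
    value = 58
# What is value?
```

Step-by-step execution trace:
1. Inner try: `raise ValueError("invalid")` raises ValueError.
2. Inner `except ValueError` matches → value = 41.
3. bare `raise` re-raises the same ValueError.
4. Outer `except ValueError` matches → value = 58.
Result: 58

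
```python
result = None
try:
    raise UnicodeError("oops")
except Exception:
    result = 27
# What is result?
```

Step-by-step execution trace:
1. `raise UnicodeError(...)` raises UnicodeError.
2. `except Exception` matches (UnicodeError is a subclass of Exception) → result = 27.
Result: 27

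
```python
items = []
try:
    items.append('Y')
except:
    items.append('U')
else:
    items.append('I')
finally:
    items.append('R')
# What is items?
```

Step-by-step execution trace:
1. try: `items.append('Y')` → items = ['Y']. No exception raised.
2. `except` is skipped.
3. `else` runs: `items.append('I')` → items = ['Y', 'I'].
4. `finally` always runs: `items.append('R')` → items = ['Y', 'I', 'R'].
Result: ['Y', 'I', 'R']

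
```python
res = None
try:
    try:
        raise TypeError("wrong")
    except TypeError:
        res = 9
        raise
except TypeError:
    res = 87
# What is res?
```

Step-by-step execution trace:
1. Inner try: `raise TypeError("wrong")` raises TypeError.
2. Inner `except TypeError` matches → res = 9.
3. bare `raise` re-raises the same TypeError.
4. Outer `except TypeError` matches → res = 87.
Result: 87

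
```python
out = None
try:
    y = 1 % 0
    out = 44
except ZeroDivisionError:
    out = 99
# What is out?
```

Step-by-step execution trace:
1. `y = 1 % 0` raises ZeroDivisionError.
2. `out = 44` is not reached.
3. `except ZeroDivisionError` matches → out = 99.
Result: 99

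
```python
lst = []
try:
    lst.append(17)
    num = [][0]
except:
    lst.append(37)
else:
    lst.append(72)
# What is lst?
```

Step-by-step execution trace:
1. try: `lst.append(17)` → lst = [17].
2. `num = [][0]` raises IndexError.
3. bare `except` matches → `lst.append(37)` → lst = [17, 37].
4. `else` is skipped (an exception was raised).
Result: [17, 37]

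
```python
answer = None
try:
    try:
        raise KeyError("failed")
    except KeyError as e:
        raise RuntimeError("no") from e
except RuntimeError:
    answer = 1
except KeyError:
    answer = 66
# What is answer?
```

Step-by-step execution trace:
1. Inner try raises KeyError; inner `except KeyError as e` catches it.
2. `raise RuntimeError(...) from e` raises RuntimeError (KeyError is attached as __cause__, but only RuntimeError is active).
3. Outer `except RuntimeError` matches → answer = 1.
4. `except KeyError` is not reached.
Result: 1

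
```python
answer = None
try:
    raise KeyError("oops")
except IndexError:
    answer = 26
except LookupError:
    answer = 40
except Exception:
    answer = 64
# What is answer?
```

Step-by-step execution trace:
1. `raise KeyError(...)` raises KeyError.
2. `except IndexError` does not match (KeyError is not a subclass of IndexError); skipped.
3. `except LookupError` matches (KeyError is a subclass of LookupError) → answer = 40.
4. `except Exception` is not reached.
Result: 40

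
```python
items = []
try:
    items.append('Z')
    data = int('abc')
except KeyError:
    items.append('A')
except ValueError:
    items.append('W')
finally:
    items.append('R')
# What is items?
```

Step-by-step execution trace:
1. try: `items.append('Z')` → items = ['Z'].
2. `data = int('abc')` raises ValueError.
3. `except KeyError` does not match ValueError; skipped.
4. `except ValueError` matches → `items.append('W')` → items = ['Z', 'W'].
5. finally always runs: `items.append('R')` → items = ['Z', 'W', 'R'].
Result: ['Z', 'W', 'R']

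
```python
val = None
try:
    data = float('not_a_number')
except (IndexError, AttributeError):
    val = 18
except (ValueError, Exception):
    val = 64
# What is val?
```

Step-by-step execution trace:
1. `data = float('not_a_number')` raises ValueError.
2. `except (IndexError, AttributeError)` does not match ValueError; skipped.
3. `except (ValueError, Exception)` matches (ValueError is in the tuple) → val = 64.
Result: 64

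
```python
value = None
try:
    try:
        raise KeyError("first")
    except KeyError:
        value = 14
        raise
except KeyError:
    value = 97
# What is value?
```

Step-by-step execution trace:
1. Inner try: `raise KeyError("first")` raises KeyError.
2. Inner `except KeyError` matches → value = 14.
3. bare `raise` re-raises the same KeyError.
4. Outer `except KeyError` matches → value = 97.
Result: 97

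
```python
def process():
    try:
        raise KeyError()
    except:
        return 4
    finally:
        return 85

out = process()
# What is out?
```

Step-by-step execution trace:
1. `process()` enters try: `raise KeyError()` raises KeyError.
2. bare `except` matches → `return 4` sets pending return value 4.
3. Before returning, `finally: return 85` runs and overrides the pending return.
4. process() returns 85 → out = 85.
Result: 85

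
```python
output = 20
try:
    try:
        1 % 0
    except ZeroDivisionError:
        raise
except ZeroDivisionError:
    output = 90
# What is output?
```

Step-by-step execution trace:
1. Inner try: `1 % 0` raises ZeroDivisionError.
2. Inner `except ZeroDivisionError` matches; bare `raise` re-raises the same ZeroDivisionError.
3. Outer `except ZeroDivisionError` matches → output = 90.
Result: 90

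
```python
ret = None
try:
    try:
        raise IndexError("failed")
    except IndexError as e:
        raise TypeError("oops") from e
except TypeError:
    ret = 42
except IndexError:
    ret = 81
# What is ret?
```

Step-by-step execution trace:
1. Inner try raises IndexError; inner `except IndexError as e` catches it.
2. `raise TypeError(...) from e` raises TypeError (IndexError is attached as __cause__, but only TypeError is active).
3. Outer `except TypeError` matches → ret = 42.
4. `except IndexError` is not reached.
Result: 42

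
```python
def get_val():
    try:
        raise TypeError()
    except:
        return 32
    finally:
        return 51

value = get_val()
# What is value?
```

Step-by-step execution trace:
1. `get_val()` enters try: `raise TypeError()` raises TypeError.
2. bare `except` matches → `return 32` sets pending return value 32.
3. Before returning, `finally: return 51` runs and overrides the pending return.
4. get_val() returns 51 → value = 51.
Result: 51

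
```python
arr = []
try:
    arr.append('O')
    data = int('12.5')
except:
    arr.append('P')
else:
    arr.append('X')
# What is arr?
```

Step-by-step execution trace:
1. try: `arr.append('O')` → arr = ['O'].
2. `data = int('12.5')` raises ValueError.
3. bare `except` matches → `arr.append('P')` → arr = ['O', 'P'].
4. `else` is skipped (an exception was raised).
Result: ['O', 'P']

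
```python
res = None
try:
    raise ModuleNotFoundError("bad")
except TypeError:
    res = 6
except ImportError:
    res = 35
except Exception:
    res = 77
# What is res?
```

Step-by-step execution trace:
1. `raise ModuleNotFoundError(...)` raises ModuleNotFoundError.
2. `except TypeError` does not match (ModuleNotFoundError is not a subclass of TypeError); skipped.
3. `except ImportError` matches (ModuleNotFoundError is a subclass of ImportError) → res = 35.
4. `except Exception` is not reached.
Result: 35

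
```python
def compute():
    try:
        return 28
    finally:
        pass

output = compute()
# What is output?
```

Step-by-step execution trace:
1. `compute()` enters try: `return 28` sets pending return value 28.
2. Before returning, `finally: pass` runs (no effect).
3. compute() returns 28 → output = 28.
Result: 28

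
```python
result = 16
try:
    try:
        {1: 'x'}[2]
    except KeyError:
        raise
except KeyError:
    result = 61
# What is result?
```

Step-by-step execution trace:
1. Inner try: `{1: 'x'}[2]` raises KeyError.
2. Inner `except KeyError` matches; bare `raise` re-raises the same KeyError.
3. Outer `except KeyError` matches → result = 61.
Result: 61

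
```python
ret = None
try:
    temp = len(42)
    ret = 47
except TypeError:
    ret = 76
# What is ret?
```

Step-by-step execution trace:
1. `temp = len(42)` raises TypeError.
2. `ret = 47` is not reached.
3. `except TypeError` matches → ret = 76.
Result: 76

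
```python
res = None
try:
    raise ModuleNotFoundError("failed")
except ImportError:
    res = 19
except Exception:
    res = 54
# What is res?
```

Step-by-step execution trace:
1. `raise ModuleNotFoundError(...)` raises ModuleNotFoundError.
2. `except ImportError` matches (ModuleNotFoundError is a subclass of ImportError) → res = 19.
3. `except Exception` is not reached.
Result: 19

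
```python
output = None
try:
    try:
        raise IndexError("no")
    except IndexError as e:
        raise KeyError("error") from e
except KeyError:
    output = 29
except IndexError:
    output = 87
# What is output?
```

Step-by-step execution trace:
1. Inner try raises IndexError; inner `except IndexError as e` catches it.
2. `raise KeyError(...) from e` raises KeyError (IndexError is attached as __cause__, but only KeyError is active).
3. Outer `except KeyError` matches → output = 29.
4. `except IndexError` is not reached.
Result: 29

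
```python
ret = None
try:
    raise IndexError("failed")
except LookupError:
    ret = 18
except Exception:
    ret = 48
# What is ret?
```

Step-by-step execution trace:
1. `raise IndexError(...)` raises IndexError.
2. `except LookupError` matches (IndexError is a subclass of LookupError) → ret = 18.
3. `except Exception` is not reached.
Result: 18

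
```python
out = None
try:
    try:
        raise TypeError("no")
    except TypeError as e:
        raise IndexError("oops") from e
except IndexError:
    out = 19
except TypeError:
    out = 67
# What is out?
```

Step-by-step execution trace:
1. Inner try raises TypeError; inner `except TypeError as e` catches it.
2. `raise IndexError(...) from e` raises IndexError (TypeError is attached as __cause__, but only IndexError is active).
3. Outer `except IndexError` matches → out = 19.
4. `except TypeError` is not reached.
Result: 19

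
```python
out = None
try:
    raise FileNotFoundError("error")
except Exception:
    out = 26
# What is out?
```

Step-by-step execution trace:
1. `raise FileNotFoundError(...)` raises FileNotFoundError.
2. `except Exception` matches (FileNotFoundError is a subclass of Exception) → out = 26.
Result: 26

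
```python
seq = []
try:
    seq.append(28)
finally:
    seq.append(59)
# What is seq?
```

Step-by-step execution trace:
1. try: `seq.append(28)` → seq = [28].
2. The try body completes without raising.
3. finally always runs: `seq.append(59)` → seq = [28, 59].
Result: [28, 59]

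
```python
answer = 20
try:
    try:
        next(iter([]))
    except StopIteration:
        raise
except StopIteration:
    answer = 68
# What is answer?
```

Step-by-step execution trace:
1. Inner try: `next(iter([]))` raises StopIteration.
2. Inner `except StopIteration` matches; bare `raise` re-raises the same StopIteration.
3. Outer `except StopIteration` matches → answer = 68.
Result: 68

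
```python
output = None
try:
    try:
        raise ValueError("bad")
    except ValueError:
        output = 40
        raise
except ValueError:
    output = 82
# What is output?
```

Step-by-step execution trace:
1. Inner try: `raise ValueError("bad")` raises ValueError.
2. Inner `except ValueError` matches → output = 40.
3. bare `raise` re-raises the same ValueError.
4. Outer `except ValueError` matches → output = 82.
Result: 82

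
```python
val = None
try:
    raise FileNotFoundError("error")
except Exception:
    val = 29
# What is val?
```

Step-by-step execution trace:
1. `raise FileNotFoundError(...)` raises FileNotFoundError.
2. `except Exception` matches (FileNotFoundError is a subclass of Exception) → val = 29.
Result: 29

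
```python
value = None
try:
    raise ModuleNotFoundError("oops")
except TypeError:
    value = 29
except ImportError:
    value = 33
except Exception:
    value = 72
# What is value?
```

Step-by-step execution trace:
1. `raise ModuleNotFoundError(...)` raises ModuleNotFoundError.
2. `except TypeError` does not match (ModuleNotFoundError is not a subclass of TypeError); skipped.
3. `except ImportError` matches (ModuleNotFoundError is a subclass of ImportError) → value = 33.
4. `except Exception` is not reached.
Result: 33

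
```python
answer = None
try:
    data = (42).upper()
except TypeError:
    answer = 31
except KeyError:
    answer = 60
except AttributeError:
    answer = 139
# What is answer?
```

Step-by-step execution trace:
1. `data = (42).upper()` raises AttributeError.
2. `except TypeError` does not match AttributeError; skipped.
3. `except KeyError` does not match AttributeError; skipped.
4. `except AttributeError` matches → answer = 139.
Result: 139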